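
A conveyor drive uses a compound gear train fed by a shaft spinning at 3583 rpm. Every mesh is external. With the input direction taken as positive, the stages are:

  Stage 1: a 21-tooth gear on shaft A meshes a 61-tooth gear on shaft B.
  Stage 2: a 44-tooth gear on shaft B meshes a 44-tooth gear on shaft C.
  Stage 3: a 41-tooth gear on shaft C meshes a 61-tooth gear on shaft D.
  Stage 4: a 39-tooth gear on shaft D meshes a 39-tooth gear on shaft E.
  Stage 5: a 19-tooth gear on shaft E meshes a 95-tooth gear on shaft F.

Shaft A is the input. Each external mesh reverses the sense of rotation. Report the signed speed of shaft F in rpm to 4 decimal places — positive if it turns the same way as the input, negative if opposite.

-165.8137 rpm (opposite to input, |ω| = 165.8137 rpm)

Stage 1 [21T→61T]: ω = 3583.0000×21/61 = 1233.4918 rpm, dir flips to −; running = −1233.4918
Stage 2 [44T→44T]: ω = 1233.4918×44/44 = 1233.4918 rpm, dir flips to +; running = +1233.4918
Stage 3 [41T→61T]: ω = 1233.4918×41/61 = 829.0683 rpm, dir flips to −; running = −829.0683
Stage 4 [39T→39T]: ω = 829.0683×39/39 = 829.0683 rpm, dir flips to +; running = +829.0683
Stage 5 [19T→95T]: ω = 829.0683×19/95 = 165.8137 rpm, dir flips to −; running = −165.8137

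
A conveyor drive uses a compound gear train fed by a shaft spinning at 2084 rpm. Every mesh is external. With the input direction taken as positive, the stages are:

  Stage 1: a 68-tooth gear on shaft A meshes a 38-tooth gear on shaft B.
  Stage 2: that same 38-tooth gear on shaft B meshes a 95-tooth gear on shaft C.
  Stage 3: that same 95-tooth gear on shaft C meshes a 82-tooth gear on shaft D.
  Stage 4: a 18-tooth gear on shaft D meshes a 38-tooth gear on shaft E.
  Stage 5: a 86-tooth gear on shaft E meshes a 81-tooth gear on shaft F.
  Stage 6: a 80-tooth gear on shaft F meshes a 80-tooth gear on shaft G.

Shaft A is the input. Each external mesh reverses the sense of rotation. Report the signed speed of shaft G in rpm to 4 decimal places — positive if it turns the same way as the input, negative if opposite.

Stage 1 [68T→38T]: ω = 2084.0000×68/38 = 3729.2632 rpm, dir flips to −; running = −3729.2632
Stage 2 [38T→95T]: ω = 3729.2632×38/95 = 1491.7053 rpm, dir flips to +; running = +1491.7053
Stage 3 [95T→82T]: ω = 1491.7053×95/82 = 1728.1951 rpm, dir flips to −; running = −1728.1951
Stage 4 [18T→38T]: ω = 1728.1951×18/38 = 818.6187 rpm, dir flips to +; running = +818.6187
Stage 5 [86T→81T]: ω = 818.6187×86/81 = 869.1508 rpm, dir flips to −; running = −869.1508
Stage 6 [80T→80T]: ω = 869.1508×80/80 = 869.1508 rpm, dir flips to +; running = +869.1508

+869.1508 rpm (same as input, |ω| = 869.1508 rpm)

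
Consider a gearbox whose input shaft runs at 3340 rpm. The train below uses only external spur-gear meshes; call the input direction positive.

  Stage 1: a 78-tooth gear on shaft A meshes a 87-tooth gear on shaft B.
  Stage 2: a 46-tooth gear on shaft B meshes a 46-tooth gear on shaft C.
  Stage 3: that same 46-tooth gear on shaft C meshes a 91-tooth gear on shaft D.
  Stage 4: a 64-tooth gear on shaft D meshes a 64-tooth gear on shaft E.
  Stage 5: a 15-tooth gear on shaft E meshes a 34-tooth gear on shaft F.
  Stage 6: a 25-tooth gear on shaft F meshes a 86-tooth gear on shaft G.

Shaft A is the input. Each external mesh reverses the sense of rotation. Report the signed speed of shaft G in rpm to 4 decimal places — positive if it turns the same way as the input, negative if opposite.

+194.1298 rpm (same as input, |ω| = 194.1298 rpm)

Stage 1 [78T→87T]: ω = 3340.0000×78/87 = 2994.4828 rpm, dir flips to −; running = −2994.4828
Stage 2 [46T→46T]: ω = 2994.4828×46/46 = 2994.4828 rpm, dir flips to +; running = +2994.4828
Stage 3 [46T→91T]: ω = 2994.4828×46/91 = 1513.6946 rpm, dir flips to −; running = −1513.6946
Stage 4 [64T→64T]: ω = 1513.6946×64/64 = 1513.6946 rpm, dir flips to +; running = +1513.6946
Stage 5 [15T→34T]: ω = 1513.6946×15/34 = 667.8064 rpm, dir flips to −; running = −667.8064
Stage 6 [25T→86T]: ω = 667.8064×25/86 = 194.1298 rpm, dir flips to +; running = +194.1298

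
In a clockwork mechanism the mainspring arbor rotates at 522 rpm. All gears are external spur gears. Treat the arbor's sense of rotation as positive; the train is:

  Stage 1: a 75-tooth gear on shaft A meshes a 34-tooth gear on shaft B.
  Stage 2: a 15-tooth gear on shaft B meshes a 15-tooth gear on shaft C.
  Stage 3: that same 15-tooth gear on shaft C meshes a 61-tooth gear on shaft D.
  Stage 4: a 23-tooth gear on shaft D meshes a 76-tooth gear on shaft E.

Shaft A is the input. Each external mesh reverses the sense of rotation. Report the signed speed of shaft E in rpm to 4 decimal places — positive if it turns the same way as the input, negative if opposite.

+85.6897 rpm (same as input, |ω| = 85.6897 rpm)

Stage 1 [75T→34T]: ω = 522.0000×75/34 = 1151.4706 rpm, dir flips to −; running = −1151.4706
Stage 2 [15T→15T]: ω = 1151.4706×15/15 = 1151.4706 rpm, dir flips to +; running = +1151.4706
Stage 3 [15T→61T]: ω = 1151.4706×15/61 = 283.1485 rpm, dir flips to −; running = −283.1485
Stage 4 [23T→76T]: ω = 283.1485×23/76 = 85.6897 rpm, dir flips to +; running = +85.6897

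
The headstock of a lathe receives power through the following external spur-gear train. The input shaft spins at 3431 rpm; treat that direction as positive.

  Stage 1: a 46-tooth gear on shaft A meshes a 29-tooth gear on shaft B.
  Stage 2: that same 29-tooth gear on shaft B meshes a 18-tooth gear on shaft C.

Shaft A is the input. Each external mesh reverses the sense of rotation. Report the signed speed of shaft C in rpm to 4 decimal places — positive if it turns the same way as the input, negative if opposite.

Stage 1 [46T→29T]: ω = 3431.0000×46/29 = 5442.2759 rpm, dir flips to −; running = −5442.2759
Stage 2 [29T→18T]: ω = 5442.2759×29/18 = 8768.1111 rpm, dir flips to +; running = +8768.1111

+8768.1111 rpm (same as input, |ω| = 8768.1111 rpm)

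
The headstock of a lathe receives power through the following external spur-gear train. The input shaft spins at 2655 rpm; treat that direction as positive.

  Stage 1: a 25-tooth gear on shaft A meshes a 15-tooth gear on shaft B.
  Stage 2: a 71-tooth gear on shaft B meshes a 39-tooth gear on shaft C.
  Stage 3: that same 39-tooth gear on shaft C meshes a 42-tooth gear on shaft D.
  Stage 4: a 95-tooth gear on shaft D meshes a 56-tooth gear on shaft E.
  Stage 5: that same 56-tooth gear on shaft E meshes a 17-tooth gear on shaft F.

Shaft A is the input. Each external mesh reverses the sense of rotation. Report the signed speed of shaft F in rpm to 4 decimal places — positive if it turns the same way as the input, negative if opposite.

-41801.9958 rpm (opposite to input, |ω| = 41801.9958 rpm)

Stage 1 [25T→15T]: ω = 2655.0000×25/15 = 4425.0000 rpm, dir flips to −; running = −4425.0000
Stage 2 [71T→39T]: ω = 4425.0000×71/39 = 8055.7692 rpm, dir flips to +; running = +8055.7692
Stage 3 [39T→42T]: ω = 8055.7692×39/42 = 7480.3571 rpm, dir flips to −; running = −7480.3571
Stage 4 [95T→56T]: ω = 7480.3571×95/56 = 12689.8916 rpm, dir flips to +; running = +12689.8916
Stage 5 [56T→17T]: ω = 12689.8916×56/17 = 41801.9958 rpm, dir flips to −; running = −41801.9958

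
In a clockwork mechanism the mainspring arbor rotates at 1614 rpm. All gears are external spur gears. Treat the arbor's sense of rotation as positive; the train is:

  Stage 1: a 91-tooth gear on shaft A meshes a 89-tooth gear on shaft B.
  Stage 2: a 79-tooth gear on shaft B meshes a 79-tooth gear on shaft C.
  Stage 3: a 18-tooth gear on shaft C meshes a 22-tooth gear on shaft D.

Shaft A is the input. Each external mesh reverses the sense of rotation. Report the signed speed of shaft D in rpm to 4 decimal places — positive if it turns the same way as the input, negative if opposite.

Stage 1 [91T→89T]: ω = 1614.0000×91/89 = 1650.2697 rpm, dir flips to −; running = −1650.2697
Stage 2 [79T→79T]: ω = 1650.2697×79/79 = 1650.2697 rpm, dir flips to +; running = +1650.2697
Stage 3 [18T→22T]: ω = 1650.2697×18/22 = 1350.2206 rpm, dir flips to −; running = −1350.2206

-1350.2206 rpm (opposite to input, |ω| = 1350.2206 rpm)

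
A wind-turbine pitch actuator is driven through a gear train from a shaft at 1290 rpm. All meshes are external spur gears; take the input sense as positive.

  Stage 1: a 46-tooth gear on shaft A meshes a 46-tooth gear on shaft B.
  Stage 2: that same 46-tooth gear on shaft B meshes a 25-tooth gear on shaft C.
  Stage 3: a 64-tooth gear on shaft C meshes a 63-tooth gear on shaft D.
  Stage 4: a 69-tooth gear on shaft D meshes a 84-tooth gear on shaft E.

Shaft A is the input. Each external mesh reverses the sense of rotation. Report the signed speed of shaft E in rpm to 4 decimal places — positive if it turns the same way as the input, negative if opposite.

Stage 1 [46T→46T]: ω = 1290.0000×46/46 = 1290.0000 rpm, dir flips to −; running = −1290.0000
Stage 2 [46T→25T]: ω = 1290.0000×46/25 = 2373.6000 rpm, dir flips to +; running = +2373.6000
Stage 3 [64T→63T]: ω = 2373.6000×64/63 = 2411.2762 rpm, dir flips to −; running = −2411.2762
Stage 4 [69T→84T]: ω = 2411.2762×69/84 = 1980.6912 rpm, dir flips to +; running = +1980.6912

+1980.6912 rpm (same as input, |ω| = 1980.6912 rpm)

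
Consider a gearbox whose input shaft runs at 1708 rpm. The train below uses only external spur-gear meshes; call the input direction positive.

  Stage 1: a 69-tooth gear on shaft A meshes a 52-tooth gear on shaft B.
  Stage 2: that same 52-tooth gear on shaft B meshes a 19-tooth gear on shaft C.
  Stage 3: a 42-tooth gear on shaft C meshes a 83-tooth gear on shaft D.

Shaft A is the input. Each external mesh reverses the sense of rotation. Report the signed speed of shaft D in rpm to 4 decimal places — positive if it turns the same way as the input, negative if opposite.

Stage 1 [69T→52T]: ω = 1708.0000×69/52 = 2266.3846 rpm, dir flips to −; running = −2266.3846
Stage 2 [52T→19T]: ω = 2266.3846×52/19 = 6202.7368 rpm, dir flips to +; running = +6202.7368
Stage 3 [42T→83T]: ω = 6202.7368×42/83 = 3138.7343 rpm, dir flips to −; running = −3138.7343

-3138.7343 rpm (opposite to input, |ω| = 3138.7343 rpm)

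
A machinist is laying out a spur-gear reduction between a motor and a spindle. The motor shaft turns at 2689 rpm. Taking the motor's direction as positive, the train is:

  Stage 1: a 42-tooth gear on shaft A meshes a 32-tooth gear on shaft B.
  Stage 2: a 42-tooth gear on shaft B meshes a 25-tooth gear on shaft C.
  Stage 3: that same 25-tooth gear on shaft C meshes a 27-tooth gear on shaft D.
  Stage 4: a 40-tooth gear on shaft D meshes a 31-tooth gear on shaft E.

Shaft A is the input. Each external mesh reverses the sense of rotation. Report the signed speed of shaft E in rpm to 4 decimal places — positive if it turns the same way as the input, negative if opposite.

Stage 1 [42T→32T]: ω = 2689.0000×42/32 = 3529.3125 rpm, dir flips to −; running = −3529.3125
Stage 2 [42T→25T]: ω = 3529.3125×42/25 = 5929.2450 rpm, dir flips to +; running = +5929.2450
Stage 3 [25T→27T]: ω = 5929.2450×25/27 = 5490.0417 rpm, dir flips to −; running = −5490.0417
Stage 4 [40T→31T]: ω = 5490.0417×40/31 = 7083.9247 rpm, dir flips to +; running = +7083.9247

+7083.9247 rpm (same as input, |ω| = 7083.9247 rpm)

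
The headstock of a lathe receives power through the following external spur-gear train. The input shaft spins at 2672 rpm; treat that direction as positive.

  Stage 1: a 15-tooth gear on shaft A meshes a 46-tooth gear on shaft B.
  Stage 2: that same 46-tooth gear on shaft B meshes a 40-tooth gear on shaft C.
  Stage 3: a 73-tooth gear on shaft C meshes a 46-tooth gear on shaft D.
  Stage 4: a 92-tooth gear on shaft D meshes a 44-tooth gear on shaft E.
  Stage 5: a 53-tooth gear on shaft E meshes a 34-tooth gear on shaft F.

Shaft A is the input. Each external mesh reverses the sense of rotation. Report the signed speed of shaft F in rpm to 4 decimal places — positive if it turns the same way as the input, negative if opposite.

Stage 1 [15T→46T]: ω = 2672.0000×15/46 = 871.3043 rpm, dir flips to −; running = −871.3043
Stage 2 [46T→40T]: ω = 871.3043×46/40 = 1002.0000 rpm, dir flips to +; running = +1002.0000
Stage 3 [73T→46T]: ω = 1002.0000×73/46 = 1590.1304 rpm, dir flips to −; running = −1590.1304
Stage 4 [92T→44T]: ω = 1590.1304×92/44 = 3324.8182 rpm, dir flips to +; running = +3324.8182
Stage 5 [53T→34T]: ω = 3324.8182×53/34 = 5182.8048 rpm, dir flips to −; running = −5182.8048

-5182.8048 rpm (opposite to input, |ω| = 5182.8048 rpm)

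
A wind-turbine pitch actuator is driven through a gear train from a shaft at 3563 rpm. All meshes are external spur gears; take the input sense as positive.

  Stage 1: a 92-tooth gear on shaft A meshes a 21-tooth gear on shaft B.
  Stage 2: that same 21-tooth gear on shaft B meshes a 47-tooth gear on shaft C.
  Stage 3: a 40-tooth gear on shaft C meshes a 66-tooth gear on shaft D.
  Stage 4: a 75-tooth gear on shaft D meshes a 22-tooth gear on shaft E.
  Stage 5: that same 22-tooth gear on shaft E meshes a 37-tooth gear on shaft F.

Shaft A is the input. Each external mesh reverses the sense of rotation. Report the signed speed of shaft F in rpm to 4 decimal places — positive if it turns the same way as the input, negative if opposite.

-8568.0381 rpm (opposite to input, |ω| = 8568.0381 rpm)

Stage 1 [92T→21T]: ω = 3563.0000×92/21 = 15609.3333 rpm, dir flips to −; running = −15609.3333
Stage 2 [21T→47T]: ω = 15609.3333×21/47 = 6974.3830 rpm, dir flips to +; running = +6974.3830
Stage 3 [40T→66T]: ω = 6974.3830×40/66 = 4226.8988 rpm, dir flips to −; running = −4226.8988
Stage 4 [75T→22T]: ω = 4226.8988×75/22 = 14409.8822 rpm, dir flips to +; running = +14409.8822
Stage 5 [22T→37T]: ω = 14409.8822×22/37 = 8568.0381 rpm, dir flips to −; running = −8568.0381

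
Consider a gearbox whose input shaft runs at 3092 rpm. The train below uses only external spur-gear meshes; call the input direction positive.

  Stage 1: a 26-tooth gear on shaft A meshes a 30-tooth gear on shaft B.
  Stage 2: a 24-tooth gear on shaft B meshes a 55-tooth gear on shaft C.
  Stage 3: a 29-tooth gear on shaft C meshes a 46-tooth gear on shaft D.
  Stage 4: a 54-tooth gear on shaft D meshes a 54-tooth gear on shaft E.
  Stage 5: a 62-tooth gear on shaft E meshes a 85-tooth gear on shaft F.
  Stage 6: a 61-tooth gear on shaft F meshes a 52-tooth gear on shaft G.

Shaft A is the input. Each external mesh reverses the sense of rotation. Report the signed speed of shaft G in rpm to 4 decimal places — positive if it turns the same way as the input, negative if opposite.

Stage 1 [26T→30T]: ω = 3092.0000×26/30 = 2679.7333 rpm, dir flips to −; running = −2679.7333
Stage 2 [24T→55T]: ω = 2679.7333×24/55 = 1169.3382 rpm, dir flips to +; running = +1169.3382
Stage 3 [29T→46T]: ω = 1169.3382×29/46 = 737.1915 rpm, dir flips to −; running = −737.1915
Stage 4 [54T→54T]: ω = 737.1915×54/54 = 737.1915 rpm, dir flips to +; running = +737.1915
Stage 5 [62T→85T]: ω = 737.1915×62/85 = 537.7161 rpm, dir flips to −; running = −537.7161
Stage 6 [61T→52T]: ω = 537.7161×61/52 = 630.7824 rpm, dir flips to +; running = +630.7824

+630.7824 rpm (same as input, |ω| = 630.7824 rpm)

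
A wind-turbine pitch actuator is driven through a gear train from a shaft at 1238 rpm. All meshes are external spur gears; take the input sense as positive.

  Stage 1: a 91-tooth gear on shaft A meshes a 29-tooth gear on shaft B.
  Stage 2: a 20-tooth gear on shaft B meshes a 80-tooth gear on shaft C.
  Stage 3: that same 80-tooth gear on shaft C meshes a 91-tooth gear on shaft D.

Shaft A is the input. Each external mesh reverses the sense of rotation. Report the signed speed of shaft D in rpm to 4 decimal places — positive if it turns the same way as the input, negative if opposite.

Stage 1 [91T→29T]: ω = 1238.0000×91/29 = 3884.7586 rpm, dir flips to −; running = −3884.7586
Stage 2 [20T→80T]: ω = 3884.7586×20/80 = 971.1897 rpm, dir flips to +; running = +971.1897
Stage 3 [80T→91T]: ω = 971.1897×80/91 = 853.7931 rpm, dir flips to −; running = −853.7931

-853.7931 rpm (opposite to input, |ω| = 853.7931 rpm)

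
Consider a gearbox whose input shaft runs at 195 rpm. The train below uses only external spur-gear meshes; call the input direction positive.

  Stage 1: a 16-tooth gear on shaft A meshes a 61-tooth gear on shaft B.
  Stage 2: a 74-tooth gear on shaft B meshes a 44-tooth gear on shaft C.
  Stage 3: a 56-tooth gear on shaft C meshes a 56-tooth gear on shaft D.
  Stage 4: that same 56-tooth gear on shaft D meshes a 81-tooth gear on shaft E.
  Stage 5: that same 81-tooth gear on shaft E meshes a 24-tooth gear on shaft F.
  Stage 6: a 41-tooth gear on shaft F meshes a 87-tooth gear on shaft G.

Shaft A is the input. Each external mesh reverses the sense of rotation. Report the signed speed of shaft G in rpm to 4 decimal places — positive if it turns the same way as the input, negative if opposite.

+94.5900 rpm (same as input, |ω| = 94.5900 rpm)

Stage 1 [16T→61T]: ω = 195.0000×16/61 = 51.1475 rpm, dir flips to −; running = −51.1475
Stage 2 [74T→44T]: ω = 51.1475×74/44 = 86.0209 rpm, dir flips to +; running = +86.0209
Stage 3 [56T→56T]: ω = 86.0209×56/56 = 86.0209 rpm, dir flips to −; running = −86.0209
Stage 4 [56T→81T]: ω = 86.0209×56/81 = 59.4712 rpm, dir flips to +; running = +59.4712
Stage 5 [81T→24T]: ω = 59.4712×81/24 = 200.7154 rpm, dir flips to −; running = −200.7154
Stage 6 [41T→87T]: ω = 200.7154×41/87 = 94.5900 rpm, dir flips to +; running = +94.5900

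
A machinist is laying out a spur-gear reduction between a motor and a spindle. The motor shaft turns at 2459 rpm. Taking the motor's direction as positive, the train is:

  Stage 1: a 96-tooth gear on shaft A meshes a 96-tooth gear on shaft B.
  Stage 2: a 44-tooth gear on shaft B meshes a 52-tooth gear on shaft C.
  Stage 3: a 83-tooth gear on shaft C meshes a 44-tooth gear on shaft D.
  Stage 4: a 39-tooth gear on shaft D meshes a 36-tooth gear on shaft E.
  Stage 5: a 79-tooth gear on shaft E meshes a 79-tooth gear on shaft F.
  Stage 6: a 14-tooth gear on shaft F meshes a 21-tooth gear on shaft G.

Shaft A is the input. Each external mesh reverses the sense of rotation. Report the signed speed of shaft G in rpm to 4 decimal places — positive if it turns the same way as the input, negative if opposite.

+2834.6806 rpm (same as input, |ω| = 2834.6806 rpm)

Stage 1 [96T→96T]: ω = 2459.0000×96/96 = 2459.0000 rpm, dir flips to −; running = −2459.0000
Stage 2 [44T→52T]: ω = 2459.0000×44/52 = 2080.6923 rpm, dir flips to +; running = +2080.6923
Stage 3 [83T→44T]: ω = 2080.6923×83/44 = 3924.9423 rpm, dir flips to −; running = −3924.9423
Stage 4 [39T→36T]: ω = 3924.9423×39/36 = 4252.0208 rpm, dir flips to +; running = +4252.0208
Stage 5 [79T→79T]: ω = 4252.0208×79/79 = 4252.0208 rpm, dir flips to −; running = −4252.0208
Stage 6 [14T→21T]: ω = 4252.0208×14/21 = 2834.6806 rpm, dir flips to +; running = +2834.6806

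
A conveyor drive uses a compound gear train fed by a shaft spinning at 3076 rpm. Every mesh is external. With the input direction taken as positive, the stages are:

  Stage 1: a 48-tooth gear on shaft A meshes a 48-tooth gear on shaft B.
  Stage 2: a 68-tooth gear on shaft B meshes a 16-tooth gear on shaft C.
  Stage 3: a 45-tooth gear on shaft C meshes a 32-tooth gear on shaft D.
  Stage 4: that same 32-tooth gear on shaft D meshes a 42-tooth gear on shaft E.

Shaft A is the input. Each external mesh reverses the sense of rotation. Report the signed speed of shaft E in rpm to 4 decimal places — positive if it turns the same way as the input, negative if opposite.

Stage 1 [48T→48T]: ω = 3076.0000×48/48 = 3076.0000 rpm, dir flips to −; running = −3076.0000
Stage 2 [68T→16T]: ω = 3076.0000×68/16 = 13073.0000 rpm, dir flips to +; running = +13073.0000
Stage 3 [45T→32T]: ω = 13073.0000×45/32 = 18383.9062 rpm, dir flips to −; running = −18383.9062
Stage 4 [32T→42T]: ω = 18383.9062×32/42 = 14006.7857 rpm, dir flips to +; running = +14006.7857

+14006.7857 rpm (same as input, |ω| = 14006.7857 rpm)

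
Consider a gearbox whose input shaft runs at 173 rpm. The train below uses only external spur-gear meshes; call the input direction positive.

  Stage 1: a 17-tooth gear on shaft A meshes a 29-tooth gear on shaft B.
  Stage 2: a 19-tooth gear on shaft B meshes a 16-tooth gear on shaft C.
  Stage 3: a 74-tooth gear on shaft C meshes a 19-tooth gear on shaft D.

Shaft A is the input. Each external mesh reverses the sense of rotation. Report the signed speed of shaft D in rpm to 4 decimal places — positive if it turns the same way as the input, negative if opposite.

Stage 1 [17T→29T]: ω = 173.0000×17/29 = 101.4138 rpm, dir flips to −; running = −101.4138
Stage 2 [19T→16T]: ω = 101.4138×19/16 = 120.4289 rpm, dir flips to +; running = +120.4289
Stage 3 [74T→19T]: ω = 120.4289×74/19 = 469.0388 rpm, dir flips to −; running = −469.0388

-469.0388 rpm (opposite to input, |ω| = 469.0388 rpm)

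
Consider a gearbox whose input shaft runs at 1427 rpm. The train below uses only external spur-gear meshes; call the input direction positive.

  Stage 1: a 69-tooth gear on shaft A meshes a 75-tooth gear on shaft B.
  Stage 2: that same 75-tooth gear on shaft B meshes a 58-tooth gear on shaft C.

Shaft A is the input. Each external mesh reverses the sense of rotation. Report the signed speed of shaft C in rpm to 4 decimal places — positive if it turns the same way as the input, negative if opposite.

+1697.6379 rpm (same as input, |ω| = 1697.6379 rpm)

Stage 1 [69T→75T]: ω = 1427.0000×69/75 = 1312.8400 rpm, dir flips to −; running = −1312.8400
Stage 2 [75T→58T]: ω = 1312.8400×75/58 = 1697.6379 rpm, dir flips to +; running = +1697.6379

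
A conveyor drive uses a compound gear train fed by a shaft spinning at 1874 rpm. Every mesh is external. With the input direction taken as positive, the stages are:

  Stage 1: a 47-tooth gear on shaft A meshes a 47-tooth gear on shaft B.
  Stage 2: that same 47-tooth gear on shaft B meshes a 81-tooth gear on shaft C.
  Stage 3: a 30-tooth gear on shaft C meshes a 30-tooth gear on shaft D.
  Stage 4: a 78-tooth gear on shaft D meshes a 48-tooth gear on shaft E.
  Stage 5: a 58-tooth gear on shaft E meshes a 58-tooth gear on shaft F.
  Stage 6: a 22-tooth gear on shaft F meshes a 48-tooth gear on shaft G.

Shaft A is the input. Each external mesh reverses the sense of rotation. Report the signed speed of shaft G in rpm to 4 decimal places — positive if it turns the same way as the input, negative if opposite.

+809.8736 rpm (same as input, |ω| = 809.8736 rpm)

Stage 1 [47T→47T]: ω = 1874.0000×47/47 = 1874.0000 rpm, dir flips to −; running = −1874.0000
Stage 2 [47T→81T]: ω = 1874.0000×47/81 = 1087.3827 rpm, dir flips to +; running = +1087.3827
Stage 3 [30T→30T]: ω = 1087.3827×30/30 = 1087.3827 rpm, dir flips to −; running = −1087.3827
Stage 4 [78T→48T]: ω = 1087.3827×78/48 = 1766.9969 rpm, dir flips to +; running = +1766.9969
Stage 5 [58T→58T]: ω = 1766.9969×58/58 = 1766.9969 rpm, dir flips to −; running = −1766.9969
Stage 6 [22T→48T]: ω = 1766.9969×22/48 = 809.8736 rpm, dir flips to +; running = +809.8736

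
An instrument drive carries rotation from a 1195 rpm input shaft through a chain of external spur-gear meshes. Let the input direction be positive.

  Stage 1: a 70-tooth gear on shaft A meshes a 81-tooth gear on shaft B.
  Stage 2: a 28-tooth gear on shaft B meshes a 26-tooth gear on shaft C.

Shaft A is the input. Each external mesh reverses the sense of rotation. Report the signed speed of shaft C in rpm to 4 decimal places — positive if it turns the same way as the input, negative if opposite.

Stage 1 [70T→81T]: ω = 1195.0000×70/81 = 1032.7160 rpm, dir flips to −; running = −1032.7160
Stage 2 [28T→26T]: ω = 1032.7160×28/26 = 1112.1557 rpm, dir flips to +; running = +1112.1557

+1112.1557 rpm (same as input, |ω| = 1112.1557 rpm)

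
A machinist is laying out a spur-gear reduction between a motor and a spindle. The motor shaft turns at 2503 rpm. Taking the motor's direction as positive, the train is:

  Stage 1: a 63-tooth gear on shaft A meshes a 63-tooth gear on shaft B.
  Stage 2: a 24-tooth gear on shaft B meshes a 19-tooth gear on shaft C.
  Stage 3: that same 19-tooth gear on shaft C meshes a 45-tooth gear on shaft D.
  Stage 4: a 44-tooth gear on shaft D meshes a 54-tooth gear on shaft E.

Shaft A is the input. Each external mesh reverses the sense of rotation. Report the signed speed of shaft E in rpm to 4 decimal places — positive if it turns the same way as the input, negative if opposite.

+1087.7235 rpm (same as input, |ω| = 1087.7235 rpm)

Stage 1 [63T→63T]: ω = 2503.0000×63/63 = 2503.0000 rpm, dir flips to −; running = −2503.0000
Stage 2 [24T→19T]: ω = 2503.0000×24/19 = 3161.6842 rpm, dir flips to +; running = +3161.6842
Stage 3 [19T→45T]: ω = 3161.6842×19/45 = 1334.9333 rpm, dir flips to −; running = −1334.9333
Stage 4 [44T→54T]: ω = 1334.9333×44/54 = 1087.7235 rpm, dir flips to +; running = +1087.7235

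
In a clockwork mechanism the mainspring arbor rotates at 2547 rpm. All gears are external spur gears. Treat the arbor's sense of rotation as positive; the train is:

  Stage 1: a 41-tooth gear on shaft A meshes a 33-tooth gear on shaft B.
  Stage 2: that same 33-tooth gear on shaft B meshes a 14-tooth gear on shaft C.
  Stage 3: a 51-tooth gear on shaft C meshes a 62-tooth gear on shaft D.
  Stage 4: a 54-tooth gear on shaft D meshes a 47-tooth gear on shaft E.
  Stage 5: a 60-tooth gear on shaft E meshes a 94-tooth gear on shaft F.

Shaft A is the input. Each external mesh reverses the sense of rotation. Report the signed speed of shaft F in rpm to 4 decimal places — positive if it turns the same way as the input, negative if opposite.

Stage 1 [41T→33T]: ω = 2547.0000×41/33 = 3164.4545 rpm, dir flips to −; running = −3164.4545
Stage 2 [33T→14T]: ω = 3164.4545×33/14 = 7459.0714 rpm, dir flips to +; running = +7459.0714
Stage 3 [51T→62T]: ω = 7459.0714×51/62 = 6135.6878 rpm, dir flips to −; running = −6135.6878
Stage 4 [54T→47T]: ω = 6135.6878×54/47 = 7049.5136 rpm, dir flips to +; running = +7049.5136
Stage 5 [60T→94T]: ω = 7049.5136×60/94 = 4499.6896 rpm, dir flips to −; running = −4499.6896

-4499.6896 rpm (opposite to input, |ω| = 4499.6896 rpm)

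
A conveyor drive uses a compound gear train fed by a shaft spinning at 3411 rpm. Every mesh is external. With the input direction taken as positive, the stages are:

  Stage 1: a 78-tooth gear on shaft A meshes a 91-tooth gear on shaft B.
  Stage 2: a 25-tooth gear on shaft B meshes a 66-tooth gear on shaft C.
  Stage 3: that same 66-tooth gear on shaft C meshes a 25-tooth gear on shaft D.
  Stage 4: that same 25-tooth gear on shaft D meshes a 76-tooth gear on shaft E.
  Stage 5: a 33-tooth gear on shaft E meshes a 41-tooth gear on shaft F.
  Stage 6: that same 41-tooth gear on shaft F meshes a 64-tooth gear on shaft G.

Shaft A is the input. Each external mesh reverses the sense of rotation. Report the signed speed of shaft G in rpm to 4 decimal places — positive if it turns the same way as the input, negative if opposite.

Stage 1 [78T→91T]: ω = 3411.0000×78/91 = 2923.7143 rpm, dir flips to −; running = −2923.7143
Stage 2 [25T→66T]: ω = 2923.7143×25/66 = 1107.4675 rpm, dir flips to +; running = +1107.4675
Stage 3 [66T→25T]: ω = 1107.4675×66/25 = 2923.7143 rpm, dir flips to −; running = −2923.7143
Stage 4 [25T→76T]: ω = 2923.7143×25/76 = 961.7481 rpm, dir flips to +; running = +961.7481
Stage 5 [33T→41T]: ω = 961.7481×33/41 = 774.0900 rpm, dir flips to −; running = −774.0900
Stage 6 [41T→64T]: ω = 774.0900×41/64 = 495.9014 rpm, dir flips to +; running = +495.9014

+495.9014 rpm (same as input, |ω| = 495.9014 rpm)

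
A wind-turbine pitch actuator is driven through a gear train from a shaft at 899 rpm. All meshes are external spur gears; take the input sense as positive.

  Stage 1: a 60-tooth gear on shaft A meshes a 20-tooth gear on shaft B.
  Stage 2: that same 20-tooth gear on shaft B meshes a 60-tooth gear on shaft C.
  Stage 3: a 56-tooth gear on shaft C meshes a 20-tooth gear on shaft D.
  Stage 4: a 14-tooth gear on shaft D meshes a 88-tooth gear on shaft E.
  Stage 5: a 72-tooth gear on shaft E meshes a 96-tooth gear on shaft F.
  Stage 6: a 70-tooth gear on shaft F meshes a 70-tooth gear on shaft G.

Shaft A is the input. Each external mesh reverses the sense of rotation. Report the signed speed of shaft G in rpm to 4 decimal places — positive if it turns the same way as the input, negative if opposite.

Stage 1 [60T→20T]: ω = 899.0000×60/20 = 2697.0000 rpm, dir flips to −; running = −2697.0000
Stage 2 [20T→60T]: ω = 2697.0000×20/60 = 899.0000 rpm, dir flips to +; running = +899.0000
Stage 3 [56T→20T]: ω = 899.0000×56/20 = 2517.2000 rpm, dir flips to −; running = −2517.2000
Stage 4 [14T→88T]: ω = 2517.2000×14/88 = 400.4636 rpm, dir flips to +; running = +400.4636
Stage 5 [72T→96T]: ω = 400.4636×72/96 = 300.3477 rpm, dir flips to −; running = −300.3477
Stage 6 [70T→70T]: ω = 300.3477×70/70 = 300.3477 rpm, dir flips to +; running = +300.3477

+300.3477 rpm (same as input, |ω| = 300.3477 rpm)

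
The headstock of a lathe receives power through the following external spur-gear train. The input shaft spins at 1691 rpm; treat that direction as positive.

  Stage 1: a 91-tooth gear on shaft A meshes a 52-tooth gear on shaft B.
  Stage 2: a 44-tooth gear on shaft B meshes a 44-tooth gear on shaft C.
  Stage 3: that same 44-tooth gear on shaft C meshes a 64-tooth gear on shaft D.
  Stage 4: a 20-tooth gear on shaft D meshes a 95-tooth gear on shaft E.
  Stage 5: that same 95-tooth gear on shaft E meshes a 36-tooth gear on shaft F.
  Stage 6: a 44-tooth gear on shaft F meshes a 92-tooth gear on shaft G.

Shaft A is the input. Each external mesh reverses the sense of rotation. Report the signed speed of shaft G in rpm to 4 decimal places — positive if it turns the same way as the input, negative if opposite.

+540.5635 rpm (same as input, |ω| = 540.5635 rpm)

Stage 1 [91T→52T]: ω = 1691.0000×91/52 = 2959.2500 rpm, dir flips to −; running = −2959.2500
Stage 2 [44T→44T]: ω = 2959.2500×44/44 = 2959.2500 rpm, dir flips to +; running = +2959.2500
Stage 3 [44T→64T]: ω = 2959.2500×44/64 = 2034.4844 rpm, dir flips to −; running = −2034.4844
Stage 4 [20T→95T]: ω = 2034.4844×20/95 = 428.3125 rpm, dir flips to +; running = +428.3125
Stage 5 [95T→36T]: ω = 428.3125×95/36 = 1130.2691 rpm, dir flips to −; running = −1130.2691
Stage 6 [44T→92T]: ω = 1130.2691×44/92 = 540.5635 rpm, dir flips to +; running = +540.5635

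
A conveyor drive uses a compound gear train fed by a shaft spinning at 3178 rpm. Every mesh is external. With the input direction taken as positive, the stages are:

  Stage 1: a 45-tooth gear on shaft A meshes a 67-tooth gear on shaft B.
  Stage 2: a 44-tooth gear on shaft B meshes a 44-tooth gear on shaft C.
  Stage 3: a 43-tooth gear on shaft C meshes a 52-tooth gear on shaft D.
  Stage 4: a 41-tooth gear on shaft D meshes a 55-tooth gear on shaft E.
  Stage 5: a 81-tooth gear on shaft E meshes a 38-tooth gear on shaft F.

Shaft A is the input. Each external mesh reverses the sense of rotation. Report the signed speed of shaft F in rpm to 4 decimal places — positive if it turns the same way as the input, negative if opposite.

-2804.6541 rpm (opposite to input, |ω| = 2804.6541 rpm)

Stage 1 [45T→67T]: ω = 3178.0000×45/67 = 2134.4776 rpm, dir flips to −; running = −2134.4776
Stage 2 [44T→44T]: ω = 2134.4776×44/44 = 2134.4776 rpm, dir flips to +; running = +2134.4776
Stage 3 [43T→52T]: ω = 2134.4776×43/52 = 1765.0488 rpm, dir flips to −; running = −1765.0488
Stage 4 [41T→55T]: ω = 1765.0488×41/55 = 1315.7636 rpm, dir flips to +; running = +1315.7636
Stage 5 [81T→38T]: ω = 1315.7636×81/38 = 2804.6541 rpm, dir flips to −; running = −2804.6541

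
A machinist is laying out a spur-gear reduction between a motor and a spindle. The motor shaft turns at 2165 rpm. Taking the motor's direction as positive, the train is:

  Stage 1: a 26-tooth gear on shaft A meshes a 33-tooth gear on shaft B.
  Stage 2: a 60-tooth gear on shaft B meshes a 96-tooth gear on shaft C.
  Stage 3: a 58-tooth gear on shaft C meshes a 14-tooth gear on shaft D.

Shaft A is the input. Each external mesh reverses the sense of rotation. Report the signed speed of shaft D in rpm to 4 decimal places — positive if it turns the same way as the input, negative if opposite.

Stage 1 [26T→33T]: ω = 2165.0000×26/33 = 1705.7576 rpm, dir flips to −; running = −1705.7576
Stage 2 [60T→96T]: ω = 1705.7576×60/96 = 1066.0985 rpm, dir flips to +; running = +1066.0985
Stage 3 [58T→14T]: ω = 1066.0985×58/14 = 4416.6937 rpm, dir flips to −; running = −4416.6937

-4416.6937 rpm (opposite to input, |ω| = 4416.6937 rpm)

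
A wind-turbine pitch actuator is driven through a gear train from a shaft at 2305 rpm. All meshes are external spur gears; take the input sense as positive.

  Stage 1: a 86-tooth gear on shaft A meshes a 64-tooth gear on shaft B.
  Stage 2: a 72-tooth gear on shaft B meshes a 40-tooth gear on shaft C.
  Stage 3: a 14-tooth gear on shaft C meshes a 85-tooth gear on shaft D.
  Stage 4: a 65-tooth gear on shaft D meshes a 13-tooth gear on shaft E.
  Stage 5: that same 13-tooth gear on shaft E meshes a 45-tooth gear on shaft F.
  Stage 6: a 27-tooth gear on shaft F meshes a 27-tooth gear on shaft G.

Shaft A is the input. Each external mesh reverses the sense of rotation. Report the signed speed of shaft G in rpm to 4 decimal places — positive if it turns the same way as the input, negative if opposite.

Stage 1 [86T→64T]: ω = 2305.0000×86/64 = 3097.3438 rpm, dir flips to −; running = −3097.3438
Stage 2 [72T→40T]: ω = 3097.3438×72/40 = 5575.2188 rpm, dir flips to +; running = +5575.2188
Stage 3 [14T→85T]: ω = 5575.2188×14/85 = 918.2713 rpm, dir flips to −; running = −918.2713
Stage 4 [65T→13T]: ω = 918.2713×65/13 = 4591.3566 rpm, dir flips to +; running = +4591.3566
Stage 5 [13T→45T]: ω = 4591.3566×13/45 = 1326.3919 rpm, dir flips to −; running = −1326.3919
Stage 6 [27T→27T]: ω = 1326.3919×27/27 = 1326.3919 rpm, dir flips to +; running = +1326.3919

+1326.3919 rpm (same as input, |ω| = 1326.3919 rpm)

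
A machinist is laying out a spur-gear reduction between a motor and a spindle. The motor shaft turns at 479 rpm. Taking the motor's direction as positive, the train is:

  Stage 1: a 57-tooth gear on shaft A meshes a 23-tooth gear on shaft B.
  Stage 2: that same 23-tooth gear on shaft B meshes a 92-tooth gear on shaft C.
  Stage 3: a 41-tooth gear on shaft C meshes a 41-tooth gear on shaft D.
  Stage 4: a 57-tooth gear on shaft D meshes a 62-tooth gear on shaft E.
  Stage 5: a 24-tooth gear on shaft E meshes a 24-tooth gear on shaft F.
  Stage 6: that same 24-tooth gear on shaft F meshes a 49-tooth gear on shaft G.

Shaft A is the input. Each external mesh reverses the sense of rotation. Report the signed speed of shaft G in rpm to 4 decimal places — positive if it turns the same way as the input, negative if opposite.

+133.6352 rpm (same as input, |ω| = 133.6352 rpm)

Stage 1 [57T→23T]: ω = 479.0000×57/23 = 1187.0870 rpm, dir flips to −; running = −1187.0870
Stage 2 [23T→92T]: ω = 1187.0870×23/92 = 296.7717 rpm, dir flips to +; running = +296.7717
Stage 3 [41T→41T]: ω = 296.7717×41/41 = 296.7717 rpm, dir flips to −; running = −296.7717
Stage 4 [57T→62T]: ω = 296.7717×57/62 = 272.8385 rpm, dir flips to +; running = +272.8385
Stage 5 [24T→24T]: ω = 272.8385×24/24 = 272.8385 rpm, dir flips to −; running = −272.8385
Stage 6 [24T→49T]: ω = 272.8385×24/49 = 133.6352 rpm, dir flips to +; running = +133.6352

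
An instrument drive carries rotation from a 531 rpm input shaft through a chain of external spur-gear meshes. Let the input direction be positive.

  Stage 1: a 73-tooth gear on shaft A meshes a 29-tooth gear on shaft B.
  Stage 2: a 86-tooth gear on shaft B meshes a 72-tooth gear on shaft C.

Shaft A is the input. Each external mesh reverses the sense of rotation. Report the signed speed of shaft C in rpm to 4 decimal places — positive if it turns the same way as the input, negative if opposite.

+1596.5603 rpm (same as input, |ω| = 1596.5603 rpm)

Stage 1 [73T→29T]: ω = 531.0000×73/29 = 1336.6552 rpm, dir flips to −; running = −1336.6552
Stage 2 [86T→72T]: ω = 1336.6552×86/72 = 1596.5603 rpm, dir flips to +; running = +1596.5603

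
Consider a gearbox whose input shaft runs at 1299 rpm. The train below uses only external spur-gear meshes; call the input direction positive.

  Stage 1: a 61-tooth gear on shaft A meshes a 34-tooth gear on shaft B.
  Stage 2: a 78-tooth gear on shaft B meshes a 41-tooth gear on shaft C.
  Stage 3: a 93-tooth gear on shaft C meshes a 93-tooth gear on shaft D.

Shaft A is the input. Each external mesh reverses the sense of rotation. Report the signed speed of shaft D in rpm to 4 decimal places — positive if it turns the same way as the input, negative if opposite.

-4433.7461 rpm (opposite to input, |ω| = 4433.7461 rpm)

Stage 1 [61T→34T]: ω = 1299.0000×61/34 = 2330.5588 rpm, dir flips to −; running = −2330.5588
Stage 2 [78T→41T]: ω = 2330.5588×78/41 = 4433.7461 rpm, dir flips to +; running = +4433.7461
Stage 3 [93T→93T]: ω = 4433.7461×93/93 = 4433.7461 rpm, dir flips to −; running = −4433.7461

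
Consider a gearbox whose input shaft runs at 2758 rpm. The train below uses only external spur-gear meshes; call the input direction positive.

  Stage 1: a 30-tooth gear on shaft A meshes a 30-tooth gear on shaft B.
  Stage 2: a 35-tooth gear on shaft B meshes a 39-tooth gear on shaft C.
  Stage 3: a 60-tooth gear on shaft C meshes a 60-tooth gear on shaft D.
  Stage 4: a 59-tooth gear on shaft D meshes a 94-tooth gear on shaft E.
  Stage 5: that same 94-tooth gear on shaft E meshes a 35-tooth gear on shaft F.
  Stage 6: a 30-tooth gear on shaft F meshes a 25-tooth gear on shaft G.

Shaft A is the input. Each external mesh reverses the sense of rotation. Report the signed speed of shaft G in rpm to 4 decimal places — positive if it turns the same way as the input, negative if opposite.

Stage 1 [30T→30T]: ω = 2758.0000×30/30 = 2758.0000 rpm, dir flips to −; running = −2758.0000
Stage 2 [35T→39T]: ω = 2758.0000×35/39 = 2475.1282 rpm, dir flips to +; running = +2475.1282
Stage 3 [60T→60T]: ω = 2475.1282×60/60 = 2475.1282 rpm, dir flips to −; running = −2475.1282
Stage 4 [59T→94T]: ω = 2475.1282×59/94 = 1553.5379 rpm, dir flips to +; running = +1553.5379
Stage 5 [94T→35T]: ω = 1553.5379×94/35 = 4172.3590 rpm, dir flips to −; running = −4172.3590
Stage 6 [30T→25T]: ω = 4172.3590×30/25 = 5006.8308 rpm, dir flips to +; running = +5006.8308

+5006.8308 rpm (same as input, |ω| = 5006.8308 rpm)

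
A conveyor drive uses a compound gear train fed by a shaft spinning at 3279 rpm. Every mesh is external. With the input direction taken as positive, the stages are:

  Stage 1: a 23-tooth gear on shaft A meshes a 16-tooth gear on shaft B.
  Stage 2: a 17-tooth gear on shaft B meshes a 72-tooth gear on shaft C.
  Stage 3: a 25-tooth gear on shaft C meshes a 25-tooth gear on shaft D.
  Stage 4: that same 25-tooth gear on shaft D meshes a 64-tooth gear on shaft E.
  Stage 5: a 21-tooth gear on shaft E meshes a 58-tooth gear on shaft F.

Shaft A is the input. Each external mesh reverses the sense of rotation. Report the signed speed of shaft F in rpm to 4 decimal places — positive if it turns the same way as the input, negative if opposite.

Stage 1 [23T→16T]: ω = 3279.0000×23/16 = 4713.5625 rpm, dir flips to −; running = −4713.5625
Stage 2 [17T→72T]: ω = 4713.5625×17/72 = 1112.9245 rpm, dir flips to +; running = +1112.9245
Stage 3 [25T→25T]: ω = 1112.9245×25/25 = 1112.9245 rpm, dir flips to −; running = −1112.9245
Stage 4 [25T→64T]: ω = 1112.9245×25/64 = 434.7361 rpm, dir flips to +; running = +434.7361
Stage 5 [21T→58T]: ω = 434.7361×21/58 = 157.4045 rpm, dir flips to −; running = −157.4045

-157.4045 rpm (opposite to input, |ω| = 157.4045 rpm)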